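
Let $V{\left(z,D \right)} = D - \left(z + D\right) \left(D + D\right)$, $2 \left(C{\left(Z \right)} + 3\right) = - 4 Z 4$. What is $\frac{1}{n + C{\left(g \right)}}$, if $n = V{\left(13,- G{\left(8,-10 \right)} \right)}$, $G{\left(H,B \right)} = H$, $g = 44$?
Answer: $- \frac{1}{283} \approx -0.0035336$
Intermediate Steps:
$C{\left(Z \right)} = -3 - 8 Z$ ($C{\left(Z \right)} = -3 + \frac{- 4 Z 4}{2} = -3 + \frac{\left(-16\right) Z}{2} = -3 - 8 Z$)
$V{\left(z,D \right)} = D - 2 D \left(D + z\right)$ ($V{\left(z,D \right)} = D - \left(D + z\right) 2 D = D - 2 D \left(D + z\right)$)
$n = 72$ ($n = \left(-1\right) 8 \left(1 - 2 \left(\left(-1\right) 8\right) - 26\right) = - 8 \left(1 - -16 - 26\right) = - 8 \left(1 + 16 - 26\right) = \left(-8\right) \left(-9\right) = 72$)
$\frac{1}{n + C{\left(g \right)}} = \frac{1}{72 - 355} = \frac{1}{-283} = - \frac{1}{283}$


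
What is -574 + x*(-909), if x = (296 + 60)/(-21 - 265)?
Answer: 79720/143 ≈ 557.48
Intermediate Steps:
x = -178/143 (x = 356/(-286) = 356*(-1/286) = -178/143 ≈ -1.2448)
-574 + x*(-909) = -574 - 178/143*(-909) = -574 + 161802/143 = 79720/143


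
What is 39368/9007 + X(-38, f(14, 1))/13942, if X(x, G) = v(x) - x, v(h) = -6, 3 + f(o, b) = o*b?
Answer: 274578440/62787797 ≈ 4.3731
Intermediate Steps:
f(o, b) = -3 + b*o (f(o, b) = -3 + o*b = -3 + b*o)
X(x, G) = -6 - x
39368/9007 + X(-38, f(14, 1))/13942 = 39368/9007 + (-6 - 1*(-38))/13942 = 39368*(1/9007) + (-6 + 38)*(1/13942) = 39368/9007 + 32*(1/13942) = 39368/9007 + 16/6971 = 274578440/62787797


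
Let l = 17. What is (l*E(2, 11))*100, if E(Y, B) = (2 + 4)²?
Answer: 61200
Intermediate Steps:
E(Y, B) = 36 (E(Y, B) = 6² = 36)
(l*E(2, 11))*100 = (17*36)*100 = 612*100 = 61200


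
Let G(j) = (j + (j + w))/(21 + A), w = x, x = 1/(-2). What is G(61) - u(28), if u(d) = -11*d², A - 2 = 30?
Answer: 914387/106 ≈ 8626.3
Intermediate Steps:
x = -½ ≈ -0.50000
w = -½ ≈ -0.50000
A = 32 (A = 2 + 30 = 32)
G(j) = -1/106 + 2*j/53 (G(j) = (j + (j - ½))/(21 + 32) = (j + (-½ + j))/53 = (-½ + 2*j)*(1/53) = -1/106 + 2*j/53)
G(61) - u(28) = (-1/106 + (2/53)*61) - (-11)*28² = (-1/106 + 122/53) - (-11)*784 = 243/106 - 1*(-8624) = 243/106 + 8624 = 914387/106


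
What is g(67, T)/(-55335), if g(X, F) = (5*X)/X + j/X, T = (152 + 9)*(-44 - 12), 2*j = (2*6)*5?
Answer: -73/741489 ≈ -9.8451e-5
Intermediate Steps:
j = 30 (j = ((2*6)*5)/2 = (12*5)/2 = (½)*60 = 30)
T = -9016 (T = 161*(-56) = -9016)
g(X, F) = 5 + 30/X (g(X, F) = (5*X)/X + 30/X = 5 + 30/X)
g(67, T)/(-55335) = (5 + 30/67)/(-55335) = (5 + 30*(1/67))*(-1/55335) = (5 + 30/67)*(-1/55335) = (365/67)*(-1/55335) = -73/741489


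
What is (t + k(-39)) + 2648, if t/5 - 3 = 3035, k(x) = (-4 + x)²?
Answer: 19687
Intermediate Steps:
t = 15190 (t = 15 + 5*3035 = 15 + 15175 = 15190)
(t + k(-39)) + 2648 = (15190 + (-4 - 39)²) + 2648 = (15190 + (-43)²) + 2648 = (15190 + 1849) + 2648 = 17039 + 2648 = 19687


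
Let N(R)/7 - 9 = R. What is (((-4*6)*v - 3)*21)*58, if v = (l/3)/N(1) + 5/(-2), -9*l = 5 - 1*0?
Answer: 208510/3 ≈ 69503.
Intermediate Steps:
l = -5/9 (l = -(5 - 1*0)/9 = -(5 + 0)/9 = -1/9*5 = -5/9 ≈ -0.55556)
N(R) = 63 + 7*R
v = -473/189 (v = (-5/9/3)/(63 + 7*1) + 5/(-2) = (-5/9*1/3)/(63 + 7) + 5*(-1/2) = -5/27/70 - 5/2 = -5/27*1/70 - 5/2 = -1/378 - 5/2 = -473/189 ≈ -2.5026)
(((-4*6)*v - 3)*21)*58 = ((-4*6*(-473/189) - 3)*21)*58 = ((-24*(-473/189) - 3)*21)*58 = ((3784/63 - 3)*21)*58 = ((3595/63)*21)*58 = (3595/3)*58 = 208510/3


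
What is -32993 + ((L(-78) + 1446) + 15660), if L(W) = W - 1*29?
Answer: -15994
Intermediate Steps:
L(W) = -29 + W (L(W) = W - 29 = -29 + W)
-32993 + ((L(-78) + 1446) + 15660) = -32993 + (((-29 - 78) + 1446) + 15660) = -32993 + ((-107 + 1446) + 15660) = -32993 + (1339 + 15660) = -32993 + 16999 = -15994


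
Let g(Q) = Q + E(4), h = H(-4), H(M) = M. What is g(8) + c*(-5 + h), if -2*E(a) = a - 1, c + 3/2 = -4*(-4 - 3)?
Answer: -232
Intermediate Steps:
h = -4
c = 53/2 (c = -3/2 - 4*(-4 - 3) = -3/2 - 4*(-7) = -3/2 + 28 = 53/2 ≈ 26.500)
E(a) = ½ - a/2 (E(a) = -(a - 1)/2 = -(-1 + a)/2 = ½ - a/2)
g(Q) = -3/2 + Q (g(Q) = Q + (½ - ½*4) = Q + (½ - 2) = Q - 3/2 = -3/2 + Q)
g(8) + c*(-5 + h) = (-3/2 + 8) + 53*(-5 - 4)/2 = 13/2 + (53/2)*(-9) = 13/2 - 477/2 = -232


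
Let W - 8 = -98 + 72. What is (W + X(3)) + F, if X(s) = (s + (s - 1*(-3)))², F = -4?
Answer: 59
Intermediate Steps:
X(s) = (3 + 2*s)² (X(s) = (s + (s + 3))² = (s + (3 + s))² = (3 + 2*s)²)
W = -18 (W = 8 + (-98 + 72) = 8 - 26 = -18)
(W + X(3)) + F = (-18 + (3 + 2*3)²) - 4 = (-18 + (3 + 6)²) - 4 = (-18 + 9²) - 4 = (-18 + 81) - 4 = 63 - 4 = 59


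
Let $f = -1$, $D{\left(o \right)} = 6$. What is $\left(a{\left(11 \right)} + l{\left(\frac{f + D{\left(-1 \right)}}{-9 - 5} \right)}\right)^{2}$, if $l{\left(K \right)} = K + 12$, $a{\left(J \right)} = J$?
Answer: $\frac{100489}{196} \approx 512.7$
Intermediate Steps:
$l{\left(K \right)} = 12 + K$
$\left(a{\left(11 \right)} + l{\left(\frac{f + D{\left(-1 \right)}}{-9 - 5} \right)}\right)^{2} = \left(11 + \left(12 + \frac{-1 + 6}{-9 - 5}\right)\right)^{2} = \left(11 + \left(12 + \frac{5}{-14}\right)\right)^{2} = \left(11 + \left(12 + 5 \left(- \frac{1}{14}\right)\right)\right)^{2} = \left(11 + \left(12 - \frac{5}{14}\right)\right)^{2} = \left(11 + \frac{163}{14}\right)^{2} = \left(\frac{317}{14}\right)^{2} = \frac{100489}{196}$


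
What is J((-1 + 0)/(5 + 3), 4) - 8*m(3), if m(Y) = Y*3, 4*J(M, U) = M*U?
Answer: -577/8 ≈ -72.125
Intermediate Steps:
J(M, U) = M*U/4 (J(M, U) = (M*U)/4 = M*U/4)
m(Y) = 3*Y
J((-1 + 0)/(5 + 3), 4) - 8*m(3) = (¼)*((-1 + 0)/(5 + 3))*4 - 24*3 = (¼)*(-1/8)*4 - 8*9 = (¼)*(-1*⅛)*4 - 72 = (¼)*(-⅛)*4 - 72 = -⅛ - 72 = -577/8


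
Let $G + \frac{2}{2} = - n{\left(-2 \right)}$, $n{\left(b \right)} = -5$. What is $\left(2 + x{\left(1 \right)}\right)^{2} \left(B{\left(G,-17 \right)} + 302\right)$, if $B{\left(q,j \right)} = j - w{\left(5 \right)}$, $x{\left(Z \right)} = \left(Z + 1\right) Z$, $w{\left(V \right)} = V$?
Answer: $4480$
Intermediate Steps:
$x{\left(Z \right)} = Z \left(1 + Z\right)$ ($x{\left(Z \right)} = \left(1 + Z\right) Z = Z \left(1 + Z\right)$)
$G = 4$ ($G = -1 - -5 = -1 + 5 = 4$)
$B{\left(q,j \right)} = -5 + j$ ($B{\left(q,j \right)} = j - 5 = -5 + j$)
$\left(2 + x{\left(1 \right)}\right)^{2} \left(B{\left(G,-17 \right)} + 302\right) = \left(2 + 1 \left(1 + 1\right)\right)^{2} \left(\left(-5 - 17\right) + 302\right) = \left(2 + 1 \cdot 2\right)^{2} \left(-22 + 302\right) = \left(2 + 2\right)^{2} \cdot 280 = 4^{2} \cdot 280 = 16 \cdot 280 = 4480$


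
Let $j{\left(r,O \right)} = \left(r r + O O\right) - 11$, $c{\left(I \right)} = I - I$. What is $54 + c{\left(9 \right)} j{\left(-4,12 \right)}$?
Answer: $54$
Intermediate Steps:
$c{\left(I \right)} = 0$
$j{\left(r,O \right)} = -11 + O^{2} + r^{2}$ ($j{\left(r,O \right)} = \left(r^{2} + O^{2}\right) - 11 = \left(O^{2} + r^{2}\right) - 11 = -11 + O^{2} + r^{2}$)
$54 + c{\left(9 \right)} j{\left(-4,12 \right)} = 54 + 0 \left(-11 + 12^{2} + \left(-4\right)^{2}\right) = 54 + 0 \left(-11 + 144 + 16\right) = 54 + 0 \cdot 149 = 54 + 0 = 54$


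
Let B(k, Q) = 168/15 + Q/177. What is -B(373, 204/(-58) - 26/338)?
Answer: -3730049/333645 ≈ -11.180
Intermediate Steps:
B(k, Q) = 56/5 + Q/177 (B(k, Q) = 168*(1/15) + Q*(1/177) = 56/5 + Q/177)
-B(373, 204/(-58) - 26/338) = -(56/5 + (204/(-58) - 26/338)/177) = -(56/5 + (204*(-1/58) - 26*1/338)/177) = -(56/5 + (-102/29 - 1/13)/177) = -(56/5 + (1/177)*(-1355/377)) = -(56/5 - 1355/66729) = -1*3730049/333645 = -3730049/333645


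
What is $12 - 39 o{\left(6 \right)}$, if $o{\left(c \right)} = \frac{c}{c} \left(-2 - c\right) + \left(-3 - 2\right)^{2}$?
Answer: $-651$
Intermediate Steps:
$o{\left(c \right)} = 23 - c$ ($o{\left(c \right)} = 1 \left(-2 - c\right) + \left(-5\right)^{2} = \left(-2 - c\right) + 25 = 23 - c$)
$12 - 39 o{\left(6 \right)} = 12 - 39 \left(23 - 6\right) = 12 - 663 = -651$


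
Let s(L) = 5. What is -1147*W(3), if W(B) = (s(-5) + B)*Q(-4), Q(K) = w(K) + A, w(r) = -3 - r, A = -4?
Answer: 27528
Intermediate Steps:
Q(K) = -7 - K (Q(K) = (-3 - K) - 4 = -7 - K)
W(B) = -15 - 3*B (W(B) = (5 + B)*(-7 - 1*(-4)) = (5 + B)*(-7 + 4) = (5 + B)*(-3) = -15 - 3*B)
-1147*W(3) = -1147*(-15 - 3*3) = -1147*(-15 - 9) = -1147*(-24) = 27528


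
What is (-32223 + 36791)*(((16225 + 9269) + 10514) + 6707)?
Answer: 195122120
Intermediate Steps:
(-32223 + 36791)*(((16225 + 9269) + 10514) + 6707) = 4568*((25494 + 10514) + 6707) = 4568*(36008 + 6707) = 4568*42715 = 195122120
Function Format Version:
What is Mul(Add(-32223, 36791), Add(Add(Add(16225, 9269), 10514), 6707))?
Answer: 195122120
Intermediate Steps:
Mul(Add(-32223, 36791), Add(Add(Add(16225, 9269), 10514), 6707)) = Mul(4568, Add(Add(25494, 10514), 6707)) = Mul(4568, Add(36008, 6707)) = Mul(4568, 42715) = 195122120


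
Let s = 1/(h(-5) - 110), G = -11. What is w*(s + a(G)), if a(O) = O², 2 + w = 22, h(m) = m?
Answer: 55656/23 ≈ 2419.8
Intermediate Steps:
w = 20 (w = -2 + 22 = 20)
s = -1/115 (s = 1/(-5 - 110) = 1/(-115) = -1/115 ≈ -0.0086956)
w*(s + a(G)) = 20*(-1/115 + (-11)²) = 20*(-1/115 + 121) = 20*(13914/115) = 55656/23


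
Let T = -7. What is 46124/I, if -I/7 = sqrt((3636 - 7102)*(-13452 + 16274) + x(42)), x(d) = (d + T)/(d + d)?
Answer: 7096*I*sqrt(352117857)/63200641 ≈ 2.1069*I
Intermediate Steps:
x(d) = (-7 + d)/(2*d) (x(d) = (d - 7)/(d + d) = (-7 + d)/((2*d)) = (-7 + d)*(1/(2*d)) = (-7 + d)/(2*d))
I = -7*I*sqrt(352117857)/6 (I = -7*sqrt((3636 - 7102)*(-13452 + 16274) + (1/2)*(-7 + 42)/42) = -7*sqrt(-3466*2822 + (1/2)*(1/42)*35) = -7*sqrt(-9781052 + 5/12) = -7*I*sqrt(352117857)/6 ≈ -21892.0*I)
46124/I = 46124/((-7*I*sqrt(352117857)/6)) = 46124*(2*I*sqrt(352117857)/821608333) = 7096*I*sqrt(352117857)/63200641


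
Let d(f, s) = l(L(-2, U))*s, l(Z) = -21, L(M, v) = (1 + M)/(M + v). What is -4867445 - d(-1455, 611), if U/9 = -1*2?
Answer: -4854614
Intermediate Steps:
U = -18 (U = 9*(-1*2) = 9*(-2) = -18)
L(M, v) = (1 + M)/(M + v)
d(f, s) = -21*s
-4867445 - d(-1455, 611) = -4867445 - (-21)*611 = -4867445 - 1*(-12831) = -4867445 + 12831 = -4854614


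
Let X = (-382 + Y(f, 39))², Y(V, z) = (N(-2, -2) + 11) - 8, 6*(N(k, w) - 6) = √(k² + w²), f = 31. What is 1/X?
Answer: 9/(1119 - √2)² ≈ 7.2058e-6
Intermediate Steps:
N(k, w) = 6 + √(k² + w²)/6
Y(V, z) = 9 + √2/3 (Y(V, z) = ((6 + √((-2)² + (-2)²)/6) + 11) - 8 = ((6 + √(4 + 4)/6) + 11) - 8 = ((6 + √8/6) + 11) - 8 = ((6 + (2*√2)/6) + 11) - 8 = ((6 + √2/3) + 11) - 8 = (17 + √2/3) - 8 = 9 + √2/3)
X = (-373 + √2/3)² (X = (-382 + (9 + √2/3))² = (-373 + √2/3)² ≈ 1.3878e+5)
1/X = 1/((1119 - √2)²/9) = 9/(1119 - √2)²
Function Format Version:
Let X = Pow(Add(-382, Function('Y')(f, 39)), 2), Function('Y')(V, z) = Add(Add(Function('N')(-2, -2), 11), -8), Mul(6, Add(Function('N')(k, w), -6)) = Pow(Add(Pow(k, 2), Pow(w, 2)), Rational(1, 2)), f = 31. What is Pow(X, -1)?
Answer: Mul(9, Pow(Add(1119, Mul(-1, Pow(2, Rational(1, 2)))), -2)) ≈ 7.2058e-6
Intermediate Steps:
Function('N')(k, w) = Add(6, Mul(Rational(1, 6), Pow(Add(Pow(k, 2), Pow(w, 2)), Rational(1, 2))))
Function('Y')(V, z) = Add(9, Mul(Rational(1, 3), Pow(2, Rational(1, 2)))) (Function('Y')(V, z) = Add(Add(Add(6, Mul(Rational(1, 6), Pow(Add(Pow(-2, 2), Pow(-2, 2)), Rational(1, 2)))), 11), -8) = Add(Add(Add(6, Mul(Rational(1, 6), Pow(Add(4, 4), Rational(1, 2)))), 11), -8) = Add(Add(Add(6, Mul(Rational(1, 6), Pow(8, Rational(1, 2)))), 11), -8) = Add(Add(Add(6, Mul(Rational(1, 6), Mul(2, Pow(2, Rational(1, 2))))), 11), -8) = Add(Add(Add(6, Mul(Rational(1, 3), Pow(2, Rational(1, 2)))), 11), -8) = Add(Add(17, Mul(Rational(1, 3), Pow(2, Rational(1, 2)))), -8) = Add(9, Mul(Rational(1, 3), Pow(2, Rational(1, 2)))))
X = Pow(Add(-373, Mul(Rational(1, 3), Pow(2, Rational(1, 2)))), 2) (X = Pow(Add(-382, Add(9, Mul(Rational(1, 3), Pow(2, Rational(1, 2))))), 2) = Pow(Add(-373, Mul(Rational(1, 3), Pow(2, Rational(1, 2)))), 2) ≈ 1.3878e+5)
Pow(X, -1) = Pow(Mul(Rational(1, 9), Pow(Add(1119, Mul(-1, Pow(2, Rational(1, 2)))), 2)), -1) = Mul(9, Pow(Add(1119, Mul(-1, Pow(2, Rational(1, 2)))), -2))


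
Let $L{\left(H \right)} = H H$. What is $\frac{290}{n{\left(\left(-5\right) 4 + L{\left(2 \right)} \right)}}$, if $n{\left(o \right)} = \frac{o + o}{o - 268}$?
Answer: $\frac{10295}{4} \approx 2573.8$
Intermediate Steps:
$L{\left(H \right)} = H^{2}$
$n{\left(o \right)} = \frac{2 o}{-268 + o}$
$\frac{290}{n{\left(\left(-5\right) 4 + L{\left(2 \right)} \right)}} = \frac{290}{2 \left(\left(-5\right) 4 + 2^{2}\right) \frac{1}{-268 + \left(\left(-5\right) 4 + 2^{2}\right)}} = \frac{290}{2 \left(-20 + 4\right) \frac{1}{-268 + \left(-20 + 4\right)}} = \frac{290}{2 \left(-16\right) \frac{1}{-268 - 16}} = \frac{290}{2 \left(-16\right) \frac{1}{-284}} = \frac{290}{2 \left(-16\right) \left(- \frac{1}{284}\right)} = \frac{290}{\frac{8}{71}} = 290 \cdot \frac{71}{8} = \frac{10295}{4}$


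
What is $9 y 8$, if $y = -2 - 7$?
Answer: $-648$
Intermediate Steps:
$y = -9$ ($y = -2 - 7 = -9$)
$9 y 8 = 9 \left(\left(-9\right) 8\right) = 9 \left(-72\right) = -648$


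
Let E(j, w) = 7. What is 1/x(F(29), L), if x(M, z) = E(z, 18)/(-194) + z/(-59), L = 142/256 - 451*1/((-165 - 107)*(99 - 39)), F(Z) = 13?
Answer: -186798720/8583839 ≈ -21.762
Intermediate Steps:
L = 19007/32640 (L = 142*(1/256) - 451/((-272*60)) = 71/128 - 451/(-16320) = 71/128 - 451*(-1/16320) = 71/128 + 451/16320 = 19007/32640 ≈ 0.58232)
x(M, z) = -7/194 - z/59 (x(M, z) = 7/(-194) + z/(-59) = 7*(-1/194) + z*(-1/59) = -7/194 - z/59)
1/x(F(29), L) = 1/(-7/194 - 1/59*19007/32640) = 1/(-7/194 - 19007/1925760) = 1/(-8583839/186798720) = -186798720/8583839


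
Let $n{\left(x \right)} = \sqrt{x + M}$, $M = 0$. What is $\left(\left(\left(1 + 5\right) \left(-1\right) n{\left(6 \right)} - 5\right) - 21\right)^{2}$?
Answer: $892 + 312 \sqrt{6} \approx 1656.2$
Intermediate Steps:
$n{\left(x \right)} = \sqrt{x}$ ($n{\left(x \right)} = \sqrt{x + 0} = \sqrt{x}$)
$\left(\left(\left(1 + 5\right) \left(-1\right) n{\left(6 \right)} - 5\right) - 21\right)^{2} = \left(\left(\left(1 + 5\right) \left(-1\right) \sqrt{6} - 5\right) - 21\right)^{2} = \left(\left(6 \left(-1\right) \sqrt{6} - 5\right) - 21\right)^{2} = \left(\left(- 6 \sqrt{6} - 5\right) - 21\right)^{2} = \left(\left(-5 - 6 \sqrt{6}\right) - 21\right)^{2} = \left(-26 - 6 \sqrt{6}\right)^{2}$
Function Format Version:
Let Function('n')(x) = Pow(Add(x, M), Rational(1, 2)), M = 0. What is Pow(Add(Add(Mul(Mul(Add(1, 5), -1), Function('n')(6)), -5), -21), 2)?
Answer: Add(892, Mul(312, Pow(6, Rational(1, 2)))) ≈ 1656.2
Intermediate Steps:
Function('n')(x) = Pow(x, Rational(1, 2)) (Function('n')(x) = Pow(Add(x, 0), Rational(1, 2)) = Pow(x, Rational(1, 2)))
Pow(Add(Add(Mul(Mul(Add(1, 5), -1), Function('n')(6)), -5), -21), 2) = Pow(Add(Add(Mul(Mul(Add(1, 5), -1), Pow(6, Rational(1, 2))), -5), -21), 2) = Pow(Add(Add(Mul(Mul(6, -1), Pow(6, Rational(1, 2))), -5), -21), 2) = Pow(Add(Add(Mul(-6, Pow(6, Rational(1, 2))), -5), -21), 2) = Pow(Add(Add(-5, Mul(-6, Pow(6, Rational(1, 2)))), -21), 2) = Pow(Add(-26, Mul(-6, Pow(6, Rational(1, 2)))), 2)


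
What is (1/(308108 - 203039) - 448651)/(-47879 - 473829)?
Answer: 23569655959/27407668926 ≈ 0.85997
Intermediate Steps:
(1/(308108 - 203039) - 448651)/(-47879 - 473829) = (1/105069 - 448651)/(-521708) = (1/105069 - 448651)*(-1/521708) = -47139311918/105069*(-1/521708) = 23569655959/27407668926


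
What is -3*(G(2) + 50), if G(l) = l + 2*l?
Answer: -168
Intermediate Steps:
G(l) = 3*l
-3*(G(2) + 50) = -3*(3*2 + 50) = -3*(6 + 50) = -3*56 = -168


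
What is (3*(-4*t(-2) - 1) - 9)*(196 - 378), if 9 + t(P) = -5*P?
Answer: 4368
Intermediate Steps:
t(P) = -9 - 5*P
(3*(-4*t(-2) - 1) - 9)*(196 - 378) = (3*(-4*(-9 - 5*(-2)) - 1) - 9)*(196 - 378) = (3*(-4*(-9 + 10) - 1) - 9)*(-182) = (3*(-4*1 - 1) - 9)*(-182) = (3*(-4 - 1) - 9)*(-182) = (3*(-5) - 9)*(-182) = (-15 - 9)*(-182) = -24*(-182) = 4368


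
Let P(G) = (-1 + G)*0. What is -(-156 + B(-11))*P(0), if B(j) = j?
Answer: 0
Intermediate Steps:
P(G) = 0
-(-156 + B(-11))*P(0) = -(-156 - 11)*0 = -(-167)*0 = -1*0 = 0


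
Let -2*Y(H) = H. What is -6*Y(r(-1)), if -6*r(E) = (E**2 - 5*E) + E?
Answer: -5/2 ≈ -2.5000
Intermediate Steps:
r(E) = -E**2/6 + 2*E/3 (r(E) = -((E**2 - 5*E) + E)/6 = -(E**2 - 4*E)/6 = -E**2/6 + 2*E/3)
Y(H) = -H/2
-6*Y(r(-1)) = -(-3)*(1/6)*(-1)*(4 - 1*(-1)) = -(-3)*(1/6)*(-1)*(4 + 1) = -(-3)*(1/6)*(-1)*5 = -(-3)*(-5)/6 = -6*5/12 = -5/2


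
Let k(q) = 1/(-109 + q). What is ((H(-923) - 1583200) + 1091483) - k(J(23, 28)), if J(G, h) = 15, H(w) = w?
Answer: -46308159/94 ≈ -4.9264e+5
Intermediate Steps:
((H(-923) - 1583200) + 1091483) - k(J(23, 28)) = ((-923 - 1583200) + 1091483) - 1/(-109 + 15) = (-1584123 + 1091483) - 1/(-94) = -492640 - 1*(-1/94) = -492640 + 1/94 = -46308159/94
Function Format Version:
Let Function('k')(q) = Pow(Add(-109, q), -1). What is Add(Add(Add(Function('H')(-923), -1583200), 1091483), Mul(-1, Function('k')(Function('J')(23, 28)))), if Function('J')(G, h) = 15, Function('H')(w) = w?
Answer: Rational(-46308159, 94) ≈ -4.9264e+5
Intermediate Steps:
Add(Add(Add(Function('H')(-923), -1583200), 1091483), Mul(-1, Function('k')(Function('J')(23, 28)))) = Add(Add(Add(-923, -1583200), 1091483), Mul(-1, Pow(Add(-109, 15), -1))) = Add(Add(-1584123, 1091483), Mul(-1, Pow(-94, -1))) = Add(-492640, Mul(-1, Rational(-1, 94))) = Add(-492640, Rational(1, 94)) = Rational(-46308159, 94)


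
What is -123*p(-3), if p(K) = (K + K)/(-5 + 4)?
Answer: -738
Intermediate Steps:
p(K) = -2*K (p(K) = (2*K)/(-1) = (2*K)*(-1) = -2*K)
-123*p(-3) = -(-246)*(-3) = -123*6 = -738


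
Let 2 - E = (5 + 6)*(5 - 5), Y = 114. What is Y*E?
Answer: 228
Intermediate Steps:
E = 2 (E = 2 - (5 + 6)*(5 - 5) = 2 - 11*0 = 2 - 1*0 = 2 + 0 = 2)
Y*E = 114*2 = 228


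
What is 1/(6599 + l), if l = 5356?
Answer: 1/11955 ≈ 8.3647e-5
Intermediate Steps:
1/(6599 + l) = 1/(6599 + 5356) = 1/11955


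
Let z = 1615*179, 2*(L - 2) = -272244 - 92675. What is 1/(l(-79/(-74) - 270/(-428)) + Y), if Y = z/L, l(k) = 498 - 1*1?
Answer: 72983/36156917 ≈ 0.0020185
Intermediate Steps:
L = -364915/2 (L = 2 + (-272244 - 92675)/2 = 2 + (1/2)*(-364919) = 2 - 364919/2 = -364915/2 ≈ -1.8246e+5)
z = 289085
l(k) = 497 (l(k) = 498 - 1 = 497)
Y = -115634/72983 (Y = 289085/(-364915/2) = 289085*(-2/364915) = -115634/72983 ≈ -1.5844)
1/(l(-79/(-74) - 270/(-428)) + Y) = 1/(497 - 115634/72983) = 1/(36156917/72983) = 72983/36156917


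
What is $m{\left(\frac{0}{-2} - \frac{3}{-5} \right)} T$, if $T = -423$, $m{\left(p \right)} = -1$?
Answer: $423$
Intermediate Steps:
$m{\left(\frac{0}{-2} - \frac{3}{-5} \right)} T = \left(-1\right) \left(-423\right) = 423$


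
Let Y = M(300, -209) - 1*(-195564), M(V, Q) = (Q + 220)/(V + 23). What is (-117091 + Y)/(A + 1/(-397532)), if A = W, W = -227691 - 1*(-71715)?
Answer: -10076160122280/20027760748259 ≈ -0.50311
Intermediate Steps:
M(V, Q) = (220 + Q)/(23 + V)
W = -155976 (W = -227691 + 71715 = -155976)
Y = 63167183/323 (Y = (220 - 209)/(23 + 300) - 1*(-195564) = 11/323 + 195564 = 63167183/323 ≈ 1.9556e+5)
A = -155976
(-117091 + Y)/(A + 1/(-397532)) = (-117091 + 63167183/323)/(-155976 + 1/(-397532)) = 25346790/(323*(-155976 - 1/397532)) = 25346790/(323*(-62005451233/397532)) = (25346790/323)*(-397532/62005451233) = -10076160122280/20027760748259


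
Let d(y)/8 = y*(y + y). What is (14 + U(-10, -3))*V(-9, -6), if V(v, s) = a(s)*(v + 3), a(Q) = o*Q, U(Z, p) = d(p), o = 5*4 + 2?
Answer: 125136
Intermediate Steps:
d(y) = 16*y**2 (d(y) = 8*(y*(y + y)) = 8*(y*(2*y)) = 8*(2*y**2) = 16*y**2)
o = 22 (o = 20 + 2 = 22)
U(Z, p) = 16*p**2
a(Q) = 22*Q
V(v, s) = 22*s*(3 + v) (V(v, s) = (22*s)*(v + 3) = (22*s)*(3 + v) = 22*s*(3 + v))
(14 + U(-10, -3))*V(-9, -6) = (14 + 16*(-3)**2)*(22*(-6)*(3 - 9)) = (14 + 16*9)*(22*(-6)*(-6)) = (14 + 144)*792 = 158*792 = 125136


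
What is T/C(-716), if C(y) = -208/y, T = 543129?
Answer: 97220091/52 ≈ 1.8696e+6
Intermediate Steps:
T/C(-716) = 543129/((-208/(-716))) = 543129/((-208*(-1/716))) = 543129/(52/179) = 543129*(179/52) = 97220091/52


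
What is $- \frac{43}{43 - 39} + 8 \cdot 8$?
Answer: $\frac{213}{4} \approx 53.25$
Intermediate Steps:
$- \frac{43}{43 - 39} + 8 \cdot 8 = - \frac{43}{4} + 64 = \frac{213}{4}$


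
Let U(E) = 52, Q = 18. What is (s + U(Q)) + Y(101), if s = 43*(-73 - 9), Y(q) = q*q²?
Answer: 1026827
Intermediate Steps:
Y(q) = q³
s = -3526 (s = 43*(-82) = -3526)
(s + U(Q)) + Y(101) = (-3526 + 52) + 101³ = -3474 + 1030301 = 1026827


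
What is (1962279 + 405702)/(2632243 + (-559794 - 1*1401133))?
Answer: 789327/223772 ≈ 3.5274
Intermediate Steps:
(1962279 + 405702)/(2632243 + (-559794 - 1*1401133)) = 2367981/(2632243 + (-559794 - 1401133)) = 2367981/(2632243 - 1960927) = 2367981/671316 = 2367981*(1/671316) = 789327/223772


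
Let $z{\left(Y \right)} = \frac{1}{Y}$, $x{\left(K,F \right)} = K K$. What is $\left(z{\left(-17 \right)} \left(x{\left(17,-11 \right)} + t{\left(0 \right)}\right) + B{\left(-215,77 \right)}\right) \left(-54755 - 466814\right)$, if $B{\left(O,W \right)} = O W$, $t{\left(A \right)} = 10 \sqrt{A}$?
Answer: $8643441468$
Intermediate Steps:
$x{\left(K,F \right)} = K^{2}$
$\left(z{\left(-17 \right)} \left(x{\left(17,-11 \right)} + t{\left(0 \right)}\right) + B{\left(-215,77 \right)}\right) \left(-54755 - 466814\right) = \left(\frac{17^{2} + 10 \sqrt{0}}{-17} - 16555\right) \left(-54755 - 466814\right) = \left(- \frac{289 + 10 \cdot 0}{17} - 16555\right) \left(-521569\right) = \left(- \frac{289 + 0}{17} - 16555\right) \left(-521569\right) = \left(\left(- \frac{1}{17}\right) 289 - 16555\right) \left(-521569\right) = \left(-17 - 16555\right) \left(-521569\right) = \left(-16572\right) \left(-521569\right) = 8643441468$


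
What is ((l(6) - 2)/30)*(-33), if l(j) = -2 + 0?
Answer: 22/5 ≈ 4.4000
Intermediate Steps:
l(j) = -2
((l(6) - 2)/30)*(-33) = ((-2 - 2)/30)*(-33) = -4*1/30*(-33) = -2/15*(-33) = 22/5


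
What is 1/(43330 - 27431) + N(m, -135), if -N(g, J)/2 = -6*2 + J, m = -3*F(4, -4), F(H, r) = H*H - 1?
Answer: 4674307/15899 ≈ 294.00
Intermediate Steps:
F(H, r) = -1 + H² (F(H, r) = H² - 1 = -1 + H²)
m = -45 (m = -3*(-1 + 4²) = -3*(-1 + 16) = -3*15 = -45)
N(g, J) = 24 - 2*J (N(g, J) = -2*(-6*2 + J) = -2*(-12 + J) = 24 - 2*J)
1/(43330 - 27431) + N(m, -135) = 1/(43330 - 27431) + (24 - 2*(-135)) = 1/15899 + (24 + 270) = 1/15899 + 294 = 4674307/15899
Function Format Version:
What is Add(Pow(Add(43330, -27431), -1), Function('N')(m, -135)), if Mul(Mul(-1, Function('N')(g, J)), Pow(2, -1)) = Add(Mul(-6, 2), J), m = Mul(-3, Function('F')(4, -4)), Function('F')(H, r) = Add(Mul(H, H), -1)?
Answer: Rational(4674307, 15899) ≈ 294.00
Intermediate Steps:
Function('F')(H, r) = Add(-1, Pow(H, 2)) (Function('F')(H, r) = Add(Pow(H, 2), -1) = Add(-1, Pow(H, 2)))
m = -45 (m = Mul(-3, Add(-1, Pow(4, 2))) = Mul(-3, Add(-1, 16)) = Mul(-3, 15) = -45)
Function('N')(g, J) = Add(24, Mul(-2, J)) (Function('N')(g, J) = Mul(-2, Add(Mul(-6, 2), J)) = Mul(-2, Add(-12, J)) = Add(24, Mul(-2, J)))
Add(Pow(Add(43330, -27431), -1), Function('N')(m, -135)) = Add(Pow(Add(43330, -27431), -1), Add(24, Mul(-2, -135))) = Add(Pow(15899, -1), Add(24, 270)) = Add(Rational(1, 15899), 294) = Rational(4674307, 15899)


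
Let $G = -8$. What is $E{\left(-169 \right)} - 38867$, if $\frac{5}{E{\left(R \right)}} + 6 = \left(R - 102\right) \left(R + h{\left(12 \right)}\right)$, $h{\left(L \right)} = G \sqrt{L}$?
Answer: $- \frac{79311850760622}{2040596161} - \frac{21680 \sqrt{3}}{2040596161} \approx -38867.0$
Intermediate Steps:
$h{\left(L \right)} = - 8 \sqrt{L}$
$E{\left(R \right)} = \frac{5}{-6 + \left(-102 + R\right) \left(R - 16 \sqrt{3}\right)}$ ($E{\left(R \right)} = \frac{5}{-6 + \left(R - 102\right) \left(R - 8 \sqrt{12}\right)} = \frac{5}{-6 + \left(-102 + R\right) \left(R - 8 \cdot 2 \sqrt{3}\right)} = \frac{5}{-6 + \left(-102 + R\right) \left(R - 16 \sqrt{3}\right)}$)
$E{\left(-169 \right)} - 38867 = \frac{5}{-6 + \left(-169\right)^{2} - -17238 + 1632 \sqrt{3} - - 2704 \sqrt{3}} - 38867 = \frac{5}{-6 + 28561 + 17238 + 1632 \sqrt{3} + 2704 \sqrt{3}} - 38867 = \frac{5}{45793 + 4336 \sqrt{3}} - 38867 = -38867 + \frac{5}{45793 + 4336 \sqrt{3}}$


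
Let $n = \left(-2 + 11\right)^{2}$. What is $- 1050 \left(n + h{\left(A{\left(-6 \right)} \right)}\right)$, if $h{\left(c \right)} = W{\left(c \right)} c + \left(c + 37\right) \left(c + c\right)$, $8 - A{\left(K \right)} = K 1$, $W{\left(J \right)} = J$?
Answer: $-1790250$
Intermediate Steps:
$A{\left(K \right)} = 8 - K$ ($A{\left(K \right)} = 8 - K 1 = 8 - K$)
$h{\left(c \right)} = c^{2} + 2 c \left(37 + c\right)$ ($h{\left(c \right)} = c c + \left(c + 37\right) \left(c + c\right) = c^{2} + \left(37 + c\right) 2 c = c^{2} + 2 c \left(37 + c\right)$)
$n = 81$ ($n = 9^{2} = 81$)
$- 1050 \left(n + h{\left(A{\left(-6 \right)} \right)}\right) = - 1050 \left(81 + \left(8 - -6\right) \left(74 + 3 \left(8 - -6\right)\right)\right) = - 1050 \left(81 + \left(8 + 6\right) \left(74 + 3 \left(8 + 6\right)\right)\right) = - 1050 \left(81 + 14 \left(74 + 3 \cdot 14\right)\right) = - 1050 \left(81 + 14 \left(74 + 42\right)\right) = - 1050 \left(81 + 14 \cdot 116\right) = - 1050 \left(81 + 1624\right) = \left(-1050\right) 1705 = -1790250$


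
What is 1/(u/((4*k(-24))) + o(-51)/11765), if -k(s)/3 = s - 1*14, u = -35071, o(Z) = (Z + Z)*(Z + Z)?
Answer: -5364840/407866091 ≈ -0.013153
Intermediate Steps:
o(Z) = 4*Z**2 (o(Z) = (2*Z)*(2*Z) = 4*Z**2)
k(s) = 42 - 3*s (k(s) = -3*(s - 1*14) = -3*(s - 14) = -3*(-14 + s) = 42 - 3*s)
1/(u/((4*k(-24))) + o(-51)/11765) = 1/(-35071*1/(4*(42 - 3*(-24))) + (4*(-51)**2)/11765) = 1/(-35071*1/(4*(42 + 72)) + (4*2601)*(1/11765)) = 1/(-35071/(4*114) + 10404*(1/11765)) = 1/(-35071/456 + 10404/11765) = 1/(-407866091/5364840) = -5364840/407866091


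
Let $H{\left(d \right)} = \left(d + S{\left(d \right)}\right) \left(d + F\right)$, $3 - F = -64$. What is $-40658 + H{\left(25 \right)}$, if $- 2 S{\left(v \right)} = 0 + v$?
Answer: $-39508$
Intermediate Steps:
$S{\left(v \right)} = - \frac{v}{2}$ ($S{\left(v \right)} = - \frac{0 + v}{2} = - \frac{v}{2}$)
$F = 67$ ($F = 3 - -64 = 3 + 64 = 67$)
$H{\left(d \right)} = \frac{d \left(67 + d\right)}{2}$ ($H{\left(d \right)} = \left(d - \frac{d}{2}\right) \left(d + 67\right) = \frac{d}{2} \left(67 + d\right) = \frac{d \left(67 + d\right)}{2}$)
$-40658 + H{\left(25 \right)} = -40658 + \frac{1}{2} \cdot 25 \left(67 + 25\right) = -40658 + \frac{1}{2} \cdot 25 \cdot 92 = -40658 + 1150 = -39508$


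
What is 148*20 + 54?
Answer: 3014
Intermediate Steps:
148*20 + 54 = 2960 + 54 = 3014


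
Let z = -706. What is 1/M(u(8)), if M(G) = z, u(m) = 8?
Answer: -1/706 ≈ -0.0014164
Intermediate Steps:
M(G) = -706
1/M(u(8)) = 1/(-706) = -1/706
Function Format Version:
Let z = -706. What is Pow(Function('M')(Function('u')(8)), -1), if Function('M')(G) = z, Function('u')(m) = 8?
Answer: Rational(-1, 706) ≈ -0.0014164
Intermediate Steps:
Function('M')(G) = -706
Pow(Function('M')(Function('u')(8)), -1) = Pow(-706, -1) = Rational(-1, 706)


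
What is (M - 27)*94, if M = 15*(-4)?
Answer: -8178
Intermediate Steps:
M = -60
(M - 27)*94 = (-60 - 27)*94 = -87*94 = -8178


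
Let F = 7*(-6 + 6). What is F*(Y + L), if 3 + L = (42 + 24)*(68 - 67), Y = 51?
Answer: 0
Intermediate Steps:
L = 63 (L = -3 + (42 + 24)*(68 - 67) = -3 + 66*1 = -3 + 66 = 63)
F = 0 (F = 7*0 = 0)
F*(Y + L) = 0*(51 + 63) = 0*114 = 0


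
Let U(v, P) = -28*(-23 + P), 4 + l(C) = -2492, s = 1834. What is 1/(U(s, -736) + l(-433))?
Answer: 1/18756 ≈ 5.3316e-5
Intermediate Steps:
l(C) = -2496 (l(C) = -4 - 2492 = -2496)
U(v, P) = 644 - 28*P
1/(U(s, -736) + l(-433)) = 1/((644 - 28*(-736)) - 2496) = 1/((644 + 20608) - 2496) = 1/(21252 - 2496) = 1/18756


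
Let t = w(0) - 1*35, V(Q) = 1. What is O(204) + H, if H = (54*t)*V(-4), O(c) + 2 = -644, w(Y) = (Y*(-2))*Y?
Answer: -2536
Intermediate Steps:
w(Y) = -2*Y² (w(Y) = (-2*Y)*Y = -2*Y²)
O(c) = -646 (O(c) = -2 - 644 = -646)
t = -35 (t = -2*0² - 1*35 = -2*0 - 35 = 0 - 35 = -35)
H = -1890 (H = (54*(-35))*1 = -1890*1 = -1890)
O(204) + H = -646 - 1890 = -2536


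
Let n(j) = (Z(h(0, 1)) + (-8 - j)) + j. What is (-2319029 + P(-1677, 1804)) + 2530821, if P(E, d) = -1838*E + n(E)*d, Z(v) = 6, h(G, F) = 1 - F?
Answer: 3290510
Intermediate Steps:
n(j) = -2 (n(j) = (6 + (-8 - j)) + j = (-2 - j) + j = -2)
P(E, d) = -1838*E - 2*d
(-2319029 + P(-1677, 1804)) + 2530821 = (-2319029 + (-1838*(-1677) - 2*1804)) + 2530821 = (-2319029 + (3082326 - 3608)) + 2530821 = (-2319029 + 3078718) + 2530821 = 759689 + 2530821 = 3290510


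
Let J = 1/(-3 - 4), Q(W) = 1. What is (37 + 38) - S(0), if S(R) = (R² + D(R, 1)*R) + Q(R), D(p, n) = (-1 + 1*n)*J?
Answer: 74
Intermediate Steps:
J = -⅐ (J = 1/(-7) = -⅐ ≈ -0.14286)
D(p, n) = ⅐ - n/7 (D(p, n) = (-1 + 1*n)*(-⅐) = (-1 + n)*(-⅐) = ⅐ - n/7)
S(R) = 1 + R² (S(R) = (R² + (⅐ - ⅐*1)*R) + 1 = (R² + (⅐ - ⅐)*R) + 1 = (R² + 0*R) + 1 = (R² + 0) + 1 = R² + 1 = 1 + R²)
(37 + 38) - S(0) = (37 + 38) - (1 + 0²) = 75 - (1 + 0) = 75 - 1*1 = 75 - 1 = 74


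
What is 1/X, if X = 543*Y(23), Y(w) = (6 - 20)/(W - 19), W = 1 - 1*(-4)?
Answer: 1/543 ≈ 0.0018416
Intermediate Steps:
W = 5 (W = 1 + 4 = 5)
Y(w) = 1 (Y(w) = (6 - 20)/(5 - 19) = -14/(-14) = -14*(-1/14) = 1)
X = 543 (X = 543*1 = 543)
1/X = 1/543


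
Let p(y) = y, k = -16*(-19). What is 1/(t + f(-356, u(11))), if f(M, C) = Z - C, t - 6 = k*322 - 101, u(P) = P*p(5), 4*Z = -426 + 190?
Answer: 1/97679 ≈ 1.0238e-5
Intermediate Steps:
k = 304
Z = -59 (Z = (-426 + 190)/4 = (¼)*(-236) = -59)
u(P) = 5*P (u(P) = P*5 = 5*P)
t = 97793 (t = 6 + (304*322 - 101) = 6 + (97888 - 101) = 6 + 97787 = 97793)
f(M, C) = -59 - C
1/(t + f(-356, u(11))) = 1/(97793 + (-59 - 5*11)) = 1/(97793 + (-59 - 1*55)) = 1/(97793 + (-59 - 55)) = 1/(97793 - 114) = 1/97679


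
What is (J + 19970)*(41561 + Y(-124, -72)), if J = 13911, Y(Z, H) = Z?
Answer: 1403926997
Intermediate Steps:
(J + 19970)*(41561 + Y(-124, -72)) = (13911 + 19970)*(41561 - 124) = 33881*41437 = 1403926997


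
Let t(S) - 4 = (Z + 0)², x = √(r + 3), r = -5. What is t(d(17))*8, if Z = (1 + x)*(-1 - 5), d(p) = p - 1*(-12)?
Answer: -256 + 576*I*√2 ≈ -256.0 + 814.59*I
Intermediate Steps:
d(p) = 12 + p (d(p) = p + 12 = 12 + p)
x = I*√2 (x = √(-5 + 3) = √(-2) = I*√2 ≈ 1.4142*I)
Z = -6 - 6*I*√2 (Z = (1 + I*√2)*(-1 - 5) = (1 + I*√2)*(-6) = -6 - 6*I*√2 ≈ -6.0 - 8.4853*I)
t(S) = 4 + (-6 - 6*I*√2)² (t(S) = 4 + ((-6 - 6*I*√2) + 0)² = 4 + (-6 - 6*I*√2)²)
t(d(17))*8 = (-32 + 72*I*√2)*8 = -256 + 576*I*√2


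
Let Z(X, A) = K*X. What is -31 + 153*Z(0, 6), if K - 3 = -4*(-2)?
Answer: -31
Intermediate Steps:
K = 11 (K = 3 - 4*(-2) = 3 + 8 = 11)
Z(X, A) = 11*X
-31 + 153*Z(0, 6) = -31 + 153*(11*0) = -31 + 153*0 = -31 + 0 = -31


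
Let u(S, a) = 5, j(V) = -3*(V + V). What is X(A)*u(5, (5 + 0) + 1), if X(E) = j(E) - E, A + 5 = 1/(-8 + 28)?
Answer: 693/4 ≈ 173.25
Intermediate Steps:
j(V) = -6*V
A = -99/20 (A = -5 + 1/(-8 + 28) = -5 + 1/20 = -99/20 ≈ -4.9500)
X(E) = -7*E (X(E) = -6*E - E = -7*E)
X(A)*u(5, (5 + 0) + 1) = -7*(-99/20)*5 = (693/20)*5 = 693/4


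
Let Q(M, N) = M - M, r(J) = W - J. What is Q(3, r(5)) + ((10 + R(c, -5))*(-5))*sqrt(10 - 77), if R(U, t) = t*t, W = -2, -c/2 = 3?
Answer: -175*I*sqrt(67) ≈ -1432.4*I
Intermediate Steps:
c = -6 (c = -2*3 = -6)
r(J) = -2 - J
R(U, t) = t**2
Q(M, N) = 0
Q(3, r(5)) + ((10 + R(c, -5))*(-5))*sqrt(10 - 77) = 0 + ((10 + (-5)**2)*(-5))*sqrt(10 - 77) = 0 + ((10 + 25)*(-5))*sqrt(-67) = 0 + (35*(-5))*(I*sqrt(67)) = 0 - 175*I*sqrt(67) = -175*I*sqrt(67)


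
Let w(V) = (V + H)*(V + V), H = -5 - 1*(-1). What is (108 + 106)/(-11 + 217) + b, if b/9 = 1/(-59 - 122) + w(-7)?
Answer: 25857638/18643 ≈ 1387.0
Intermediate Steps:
H = -4 (H = -5 + 1 = -4)
w(V) = 2*V*(-4 + V) (w(V) = (V - 4)*(V + V) = (-4 + V)*(2*V) = 2*V*(-4 + V))
b = 250857/181 (b = 9*(1/(-59 - 122) + 2*(-7)*(-4 - 7)) = 9*(1/(-181) + 2*(-7)*(-11)) = 9*(-1/181 + 154) = 9*(27873/181) = 250857/181 ≈ 1385.9)
(108 + 106)/(-11 + 217) + b = (108 + 106)/(-11 + 217) + 250857/181 = 214/206 + 250857/181 = 214*(1/206) + 250857/181 = 107/103 + 250857/181 = 25857638/18643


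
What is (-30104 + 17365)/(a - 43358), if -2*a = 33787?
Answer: 25478/120503 ≈ 0.21143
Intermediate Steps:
a = -33787/2 (a = -1/2*33787 = -33787/2 ≈ -16894.)
(-30104 + 17365)/(a - 43358) = (-30104 + 17365)/(-33787/2 - 43358) = -12739/(-120503/2) = -12739*(-2/120503) = 25478/120503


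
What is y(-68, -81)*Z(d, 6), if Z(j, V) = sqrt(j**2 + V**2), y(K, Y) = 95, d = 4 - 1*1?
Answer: 285*sqrt(5) ≈ 637.28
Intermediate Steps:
d = 3 (d = 4 - 1 = 3)
Z(j, V) = sqrt(V**2 + j**2)
y(-68, -81)*Z(d, 6) = 95*sqrt(6**2 + 3**2) = 95*sqrt(36 + 9) = 95*sqrt(45) = 95*(3*sqrt(5)) = 285*sqrt(5)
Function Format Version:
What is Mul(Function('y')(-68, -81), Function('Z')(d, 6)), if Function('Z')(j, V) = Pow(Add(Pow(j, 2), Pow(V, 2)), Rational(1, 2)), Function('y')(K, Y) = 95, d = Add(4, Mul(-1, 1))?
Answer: Mul(285, Pow(5, Rational(1, 2))) ≈ 637.28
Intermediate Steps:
d = 3 (d = Add(4, -1) = 3)
Function('Z')(j, V) = Pow(Add(Pow(V, 2), Pow(j, 2)), Rational(1, 2))
Mul(Function('y')(-68, -81), Function('Z')(d, 6)) = Mul(95, Pow(Add(Pow(6, 2), Pow(3, 2)), Rational(1, 2))) = Mul(95, Pow(Add(36, 9), Rational(1, 2))) = Mul(95, Pow(45, Rational(1, 2))) = Mul(95, Mul(3, Pow(5, Rational(1, 2)))) = Mul(285, Pow(5, Rational(1, 2)))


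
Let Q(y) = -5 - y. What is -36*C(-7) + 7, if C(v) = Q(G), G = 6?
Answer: 403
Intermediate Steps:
C(v) = -11 (C(v) = -5 - 1*6 = -5 - 6 = -11)
-36*C(-7) + 7 = -36*(-11) + 7 = 396 + 7 = 403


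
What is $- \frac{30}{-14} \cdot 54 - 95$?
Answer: $\frac{145}{7} \approx 20.714$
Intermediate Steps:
$- \frac{30}{-14} \cdot 54 - 95 = \left(-30\right) \left(- \frac{1}{14}\right) 54 - 95 = \frac{15}{7} \cdot 54 - 95 = \frac{810}{7} - 95 = \frac{145}{7}$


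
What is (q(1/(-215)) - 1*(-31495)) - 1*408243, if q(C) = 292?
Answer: -376456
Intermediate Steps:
(q(1/(-215)) - 1*(-31495)) - 1*408243 = (292 - 1*(-31495)) - 1*408243 = (292 + 31495) - 408243 = 31787 - 408243 = -376456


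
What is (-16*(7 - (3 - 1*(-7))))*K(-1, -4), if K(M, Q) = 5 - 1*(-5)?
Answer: 480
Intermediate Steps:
K(M, Q) = 10 (K(M, Q) = 5 + 5 = 10)
(-16*(7 - (3 - 1*(-7))))*K(-1, -4) = -16*(7 - (3 - 1*(-7)))*10 = -16*(7 - (3 + 7))*10 = -16*(7 - 1*10)*10 = -16*(7 - 10)*10 = -16*(-3)*10 = 48*10 = 480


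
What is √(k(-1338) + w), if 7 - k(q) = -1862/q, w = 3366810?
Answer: √1506855360498/669 ≈ 1834.9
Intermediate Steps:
k(q) = 7 + 1862/q (k(q) = 7 - (-1862)/q = 7 + 1862/q)
√(k(-1338) + w) = √((7 + 1862/(-1338)) + 3366810) = √((7 + 1862*(-1/1338)) + 3366810) = √((7 - 931/669) + 3366810) = √(3752/669 + 3366810) = √(2252399642/669) = √1506855360498/669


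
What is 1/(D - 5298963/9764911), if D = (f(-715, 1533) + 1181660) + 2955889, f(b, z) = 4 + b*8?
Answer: 9764911/40346976212900 ≈ 2.4202e-7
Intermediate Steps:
f(b, z) = 4 + 8*b
D = 4131833 (D = ((4 + 8*(-715)) + 1181660) + 2955889 = ((4 - 5720) + 1181660) + 2955889 = (-5716 + 1181660) + 2955889 = 1175944 + 2955889 = 4131833)
1/(D - 5298963/9764911) = 1/(4131833 - 5298963/9764911) = 1/(40346976212900/9764911) = 9764911/40346976212900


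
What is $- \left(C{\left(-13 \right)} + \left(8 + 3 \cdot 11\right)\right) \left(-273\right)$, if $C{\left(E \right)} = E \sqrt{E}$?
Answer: $11193 - 3549 i \sqrt{13} \approx 11193.0 - 12796.0 i$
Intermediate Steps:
$C{\left(E \right)} = E^{\frac{3}{2}}$
$- \left(C{\left(-13 \right)} + \left(8 + 3 \cdot 11\right)\right) \left(-273\right) = - \left(\left(-13\right)^{\frac{3}{2}} + \left(8 + 3 \cdot 11\right)\right) \left(-273\right) = - \left(- 13 i \sqrt{13} + \left(8 + 33\right)\right) \left(-273\right) = - \left(- 13 i \sqrt{13} + 41\right) \left(-273\right) = - \left(41 - 13 i \sqrt{13}\right) \left(-273\right) = - (-11193 + 3549 i \sqrt{13}) = 11193 - 3549 i \sqrt{13}$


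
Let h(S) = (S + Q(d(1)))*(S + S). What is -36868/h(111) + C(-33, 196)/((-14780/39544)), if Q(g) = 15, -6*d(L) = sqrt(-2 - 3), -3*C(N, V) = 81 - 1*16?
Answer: 292764095/5167827 ≈ 56.651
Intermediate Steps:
C(N, V) = -65/3 (C(N, V) = -(81 - 1*16)/3 = -(81 - 16)/3 = -1/3*65 = -65/3)
d(L) = -I*sqrt(5)/6 (d(L) = -sqrt(-2 - 3)/6 = -I*sqrt(5)/6)
h(S) = 2*S*(15 + S) (h(S) = (S + 15)*(S + S) = (15 + S)*(2*S) = 2*S*(15 + S))
-36868/h(111) + C(-33, 196)/((-14780/39544)) = -36868*1/(222*(15 + 111)) - 65/(3*((-14780/39544))) = -36868/(2*111*126) - 65/(3*((-14780*1/39544))) = -36868/27972 - 65/(3*(-3695/9886)) = -36868*1/27972 - 65/3*(-9886/3695) = -9217/6993 + 128518/2217 = 292764095/5167827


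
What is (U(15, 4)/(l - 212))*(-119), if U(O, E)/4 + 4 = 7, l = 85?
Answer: 1428/127 ≈ 11.244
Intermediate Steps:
U(O, E) = 12 (U(O, E) = -16 + 4*7 = -16 + 28 = 12)
(U(15, 4)/(l - 212))*(-119) = (12/(85 - 212))*(-119) = (12/(-127))*(-119) = (12*(-1/127))*(-119) = -12/127*(-119) = 1428/127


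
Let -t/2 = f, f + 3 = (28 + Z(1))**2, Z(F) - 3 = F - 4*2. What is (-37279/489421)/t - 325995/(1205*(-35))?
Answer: 36568899155099/4730992990710 ≈ 7.7296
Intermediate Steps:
Z(F) = -5 + F (Z(F) = 3 + (F - 4*2) = 3 + (F - 8) = 3 + (-8 + F) = -5 + F)
f = 573 (f = -3 + (28 + (-5 + 1))**2 = -3 + (28 - 4)**2 = -3 + 24**2 = -3 + 576 = 573)
t = -1146 (t = -2*573 = -1146)
(-37279/489421)/t - 325995/(1205*(-35)) = -37279/489421/(-1146) - 325995/(1205*(-35)) = -37279*1/489421*(-1/1146) - 325995/(-42175) = -37279/489421*(-1/1146) - 325995*(-1/42175) = 37279/560876466 + 65199/8435 = 36568899155099/4730992990710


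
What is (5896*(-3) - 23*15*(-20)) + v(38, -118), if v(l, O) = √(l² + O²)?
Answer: -10788 + 2*√3842 ≈ -10664.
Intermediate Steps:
v(l, O) = √(O² + l²)
(5896*(-3) - 23*15*(-20)) + v(38, -118) = (5896*(-3) - 23*15*(-20)) + √((-118)² + 38²) = (-17688 - 345*(-20)) + √(13924 + 1444) = (-17688 + 6900) + √15368 = -10788 + 2*√3842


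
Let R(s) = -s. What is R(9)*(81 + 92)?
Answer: -1557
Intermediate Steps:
R(9)*(81 + 92) = (-1*9)*(81 + 92) = -9*173 = -1557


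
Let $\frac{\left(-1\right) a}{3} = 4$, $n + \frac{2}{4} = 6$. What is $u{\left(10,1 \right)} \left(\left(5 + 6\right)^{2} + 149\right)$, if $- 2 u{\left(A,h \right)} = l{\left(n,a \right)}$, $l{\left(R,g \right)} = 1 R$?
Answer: $- \frac{1485}{2} \approx -742.5$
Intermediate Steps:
$n = \frac{11}{2}$ ($n = - \frac{1}{2} + 6 = \frac{11}{2} \approx 5.5$)
$a = -12$ ($a = \left(-3\right) 4 = -12$)
$l{\left(R,g \right)} = R$
$u{\left(A,h \right)} = - \frac{11}{4}$ ($u{\left(A,h \right)} = \left(- \frac{1}{2}\right) \frac{11}{2} = - \frac{11}{4}$)
$u{\left(10,1 \right)} \left(\left(5 + 6\right)^{2} + 149\right) = - \frac{11 \left(\left(5 + 6\right)^{2} + 149\right)}{4} = - \frac{11 \left(11^{2} + 149\right)}{4} = - \frac{11 \left(121 + 149\right)}{4} = \left(- \frac{11}{4}\right) 270 = - \frac{1485}{2}$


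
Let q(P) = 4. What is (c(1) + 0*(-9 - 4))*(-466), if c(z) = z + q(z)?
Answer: -2330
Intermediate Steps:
c(z) = 4 + z (c(z) = z + 4 = 4 + z)
(c(1) + 0*(-9 - 4))*(-466) = ((4 + 1) + 0*(-9 - 4))*(-466) = (5 + 0*(-13))*(-466) = (5 + 0)*(-466) = 5*(-466) = -2330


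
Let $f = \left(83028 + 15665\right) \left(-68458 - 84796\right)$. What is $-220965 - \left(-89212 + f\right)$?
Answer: $15124965269$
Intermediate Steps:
$f = -15125097022$ ($f = 98693 \left(-153254\right) = -15125097022$)
$-220965 - \left(-89212 + f\right) = -220965 + \left(89212 - -15125097022\right) = -220965 + \left(89212 + 15125097022\right) = -220965 + 15125186234 = 15124965269$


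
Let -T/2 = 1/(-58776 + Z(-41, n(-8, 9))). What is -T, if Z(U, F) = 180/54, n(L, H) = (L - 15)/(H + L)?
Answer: -3/88159 ≈ -3.4029e-5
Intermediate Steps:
n(L, H) = (-15 + L)/(H + L)
Z(U, F) = 10/3 (Z(U, F) = 180*(1/54) = 10/3)
T = 3/88159 (T = -2/(-58776 + 10/3) = -2/(-176318/3) = -2*(-3/176318) = 3/88159 ≈ 3.4029e-5)
-T = -1*3/88159 = -3/88159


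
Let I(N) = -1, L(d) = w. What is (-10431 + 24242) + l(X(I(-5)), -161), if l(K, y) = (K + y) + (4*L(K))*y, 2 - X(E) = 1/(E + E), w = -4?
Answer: 32457/2 ≈ 16229.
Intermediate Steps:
L(d) = -4
X(E) = 2 - 1/(2*E) (X(E) = 2 - 1/(E + E) = 2 - 1/(2*E))
l(K, y) = K - 15*y (l(K, y) = (K + y) + (4*(-4))*y = (K + y) - 16*y = K - 15*y)
(-10431 + 24242) + l(X(I(-5)), -161) = (-10431 + 24242) + ((2 - ½/(-1)) - 15*(-161)) = 13811 + ((2 - ½*(-1)) + 2415) = 13811 + ((2 + ½) + 2415) = 13811 + (5/2 + 2415) = 13811 + 4835/2 = 32457/2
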